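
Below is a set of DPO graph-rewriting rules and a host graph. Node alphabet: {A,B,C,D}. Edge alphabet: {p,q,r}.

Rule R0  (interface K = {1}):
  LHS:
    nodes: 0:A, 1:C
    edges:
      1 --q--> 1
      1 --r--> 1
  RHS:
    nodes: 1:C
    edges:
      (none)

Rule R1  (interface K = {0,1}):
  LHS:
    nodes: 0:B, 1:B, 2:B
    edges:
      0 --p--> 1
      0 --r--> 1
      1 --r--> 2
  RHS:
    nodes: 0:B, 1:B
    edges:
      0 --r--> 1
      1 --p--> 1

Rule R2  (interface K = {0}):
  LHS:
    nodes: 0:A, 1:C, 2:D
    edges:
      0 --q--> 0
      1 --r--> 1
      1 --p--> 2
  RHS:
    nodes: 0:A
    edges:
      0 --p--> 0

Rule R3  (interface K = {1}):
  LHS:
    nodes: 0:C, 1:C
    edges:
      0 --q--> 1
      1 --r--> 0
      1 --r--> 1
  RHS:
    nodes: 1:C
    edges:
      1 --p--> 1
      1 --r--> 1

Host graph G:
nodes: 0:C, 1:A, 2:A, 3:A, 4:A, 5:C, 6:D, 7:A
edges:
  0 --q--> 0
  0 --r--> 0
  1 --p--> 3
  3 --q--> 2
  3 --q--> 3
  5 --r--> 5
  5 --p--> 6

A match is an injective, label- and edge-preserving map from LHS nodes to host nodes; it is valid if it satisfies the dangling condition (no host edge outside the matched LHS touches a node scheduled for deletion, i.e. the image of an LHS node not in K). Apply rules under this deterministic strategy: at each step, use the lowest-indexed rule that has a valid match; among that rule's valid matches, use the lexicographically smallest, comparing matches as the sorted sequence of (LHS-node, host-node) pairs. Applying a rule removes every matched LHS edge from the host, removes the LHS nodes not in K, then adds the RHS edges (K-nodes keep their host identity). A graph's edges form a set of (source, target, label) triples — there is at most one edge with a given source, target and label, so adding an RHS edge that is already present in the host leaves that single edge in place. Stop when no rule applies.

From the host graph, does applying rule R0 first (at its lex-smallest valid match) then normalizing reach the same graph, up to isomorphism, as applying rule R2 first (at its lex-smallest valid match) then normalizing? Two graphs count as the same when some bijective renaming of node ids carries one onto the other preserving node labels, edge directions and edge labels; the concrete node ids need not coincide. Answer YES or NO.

Answer: YES

Rewrite trace:
branch R0-first: apply at {0↦4, 1↦0} → |E|=5, then 1 more step(s) → NF |V|=5 |E|=3 V={0:C, 1:A, 2:A, 3:A, 7:A} E=1-p->3 3-q->2 3-p->3
branch R2-first: apply at {0↦3, 1↦5, 2↦6} → |E|=5, then 1 more step(s) → NF |V|=5 |E|=3 V={0:C, 1:A, 2:A, 3:A, 7:A} E=1-p->3 3-q->2 3-p->3
graphs isomorphic (equal up to label-preserving node renaming)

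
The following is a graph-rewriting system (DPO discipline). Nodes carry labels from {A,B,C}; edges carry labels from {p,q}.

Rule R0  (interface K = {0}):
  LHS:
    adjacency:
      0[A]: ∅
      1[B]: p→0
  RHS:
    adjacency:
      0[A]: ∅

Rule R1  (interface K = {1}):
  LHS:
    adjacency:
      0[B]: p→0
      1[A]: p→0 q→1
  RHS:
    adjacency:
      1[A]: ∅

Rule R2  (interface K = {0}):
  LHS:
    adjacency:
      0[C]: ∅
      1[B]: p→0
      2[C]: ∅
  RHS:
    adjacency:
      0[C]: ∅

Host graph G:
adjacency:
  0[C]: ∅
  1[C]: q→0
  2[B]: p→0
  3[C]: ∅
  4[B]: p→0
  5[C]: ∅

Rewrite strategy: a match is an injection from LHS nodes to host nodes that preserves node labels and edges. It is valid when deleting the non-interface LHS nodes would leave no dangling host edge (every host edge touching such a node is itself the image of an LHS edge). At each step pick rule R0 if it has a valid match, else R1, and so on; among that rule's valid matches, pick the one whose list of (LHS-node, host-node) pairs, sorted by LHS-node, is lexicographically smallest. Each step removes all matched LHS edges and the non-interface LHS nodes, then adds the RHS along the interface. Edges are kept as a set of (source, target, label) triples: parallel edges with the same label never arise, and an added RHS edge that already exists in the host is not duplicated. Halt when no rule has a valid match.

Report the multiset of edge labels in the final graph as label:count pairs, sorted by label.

[0] host  ⇒  6 nodes, 3 edges  {1-q->0 2-p->0 4-p->0}
[1] R2 @ {0↦0, 1↦2, 2↦3}  ⇒  4 nodes, 2 edges  {1-q->0 4-p->0}
[2] R2 @ {0↦0, 1↦4, 2↦5}  ⇒  2 nodes, 1 edges  {1-q->0}
normal form: no rule applies after step 2
NF edges: [(1, 0, 'q')]

Answer: q:1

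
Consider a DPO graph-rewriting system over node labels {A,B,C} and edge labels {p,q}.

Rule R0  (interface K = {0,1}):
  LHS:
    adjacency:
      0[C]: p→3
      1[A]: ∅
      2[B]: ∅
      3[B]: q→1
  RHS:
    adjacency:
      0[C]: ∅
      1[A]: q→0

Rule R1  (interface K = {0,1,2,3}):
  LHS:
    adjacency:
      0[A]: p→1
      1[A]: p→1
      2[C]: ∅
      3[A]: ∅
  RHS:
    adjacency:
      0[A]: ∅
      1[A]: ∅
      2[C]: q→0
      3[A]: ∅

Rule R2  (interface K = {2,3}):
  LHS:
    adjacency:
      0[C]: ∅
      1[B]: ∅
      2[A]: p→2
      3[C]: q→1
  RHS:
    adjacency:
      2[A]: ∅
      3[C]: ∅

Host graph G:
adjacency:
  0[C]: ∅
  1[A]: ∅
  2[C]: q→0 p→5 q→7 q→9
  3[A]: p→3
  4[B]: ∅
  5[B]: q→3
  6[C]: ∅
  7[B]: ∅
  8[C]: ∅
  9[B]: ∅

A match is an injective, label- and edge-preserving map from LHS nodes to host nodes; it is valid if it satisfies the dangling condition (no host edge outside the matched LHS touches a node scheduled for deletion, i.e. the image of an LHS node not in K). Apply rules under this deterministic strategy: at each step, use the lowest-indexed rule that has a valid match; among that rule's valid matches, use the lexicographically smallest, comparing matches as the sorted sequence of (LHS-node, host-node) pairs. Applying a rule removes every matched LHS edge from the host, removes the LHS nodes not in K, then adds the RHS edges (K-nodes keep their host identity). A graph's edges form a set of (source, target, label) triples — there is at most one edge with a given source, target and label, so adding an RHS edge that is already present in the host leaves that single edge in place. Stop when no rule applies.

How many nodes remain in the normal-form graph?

Answer: 6

Rewrite trace:
initial: |V|=10 |E|=6  E = 2-q->0 2-p->5 2-q->7 2-q->9 3-p->3 5-q->3
step 1: apply R0 at {0↦2, 1↦3, 2↦4, 3↦5}  → |V|=8 |E|=5  E = 2-q->0 2-q->7 2-q->9 3-q->2 3-p->3
step 2: apply R2 at {0↦6, 1↦7, 2↦3, 3↦2}  → |V|=6 |E|=3  E = 2-q->0 2-q->9 3-q->2
final graph: no rule applies after step 2
NF nodes: {0:C, 1:A, 2:C, 3:A, 8:C, 9:B}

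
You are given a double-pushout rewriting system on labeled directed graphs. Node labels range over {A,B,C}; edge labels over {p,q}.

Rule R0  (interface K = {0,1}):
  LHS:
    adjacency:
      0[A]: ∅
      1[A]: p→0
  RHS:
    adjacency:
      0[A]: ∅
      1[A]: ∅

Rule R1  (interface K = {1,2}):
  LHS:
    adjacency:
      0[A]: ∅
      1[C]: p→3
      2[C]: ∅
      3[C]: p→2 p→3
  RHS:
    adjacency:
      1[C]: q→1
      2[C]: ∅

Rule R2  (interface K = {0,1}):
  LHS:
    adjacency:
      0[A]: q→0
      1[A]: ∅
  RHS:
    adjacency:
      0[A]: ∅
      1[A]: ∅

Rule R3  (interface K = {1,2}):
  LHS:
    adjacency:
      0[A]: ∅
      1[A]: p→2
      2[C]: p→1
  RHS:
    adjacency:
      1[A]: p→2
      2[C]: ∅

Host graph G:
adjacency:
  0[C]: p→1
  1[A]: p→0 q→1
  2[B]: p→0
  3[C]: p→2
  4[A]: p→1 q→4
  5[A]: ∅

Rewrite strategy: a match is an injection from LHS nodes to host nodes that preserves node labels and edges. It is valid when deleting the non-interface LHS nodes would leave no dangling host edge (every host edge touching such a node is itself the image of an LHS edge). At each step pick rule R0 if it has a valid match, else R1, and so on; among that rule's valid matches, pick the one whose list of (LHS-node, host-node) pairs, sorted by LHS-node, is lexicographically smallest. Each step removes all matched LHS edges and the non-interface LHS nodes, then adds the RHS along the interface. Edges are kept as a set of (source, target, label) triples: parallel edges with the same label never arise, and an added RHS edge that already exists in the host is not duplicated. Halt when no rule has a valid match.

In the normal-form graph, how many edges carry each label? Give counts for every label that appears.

[0] host  ⇒  6 nodes, 7 edges  {0-p->1 1-p->0 1-q->1 2-p->0 3-p->2 4-p->1 4-q->4}
[1] R0 @ {0↦1, 1↦4}  ⇒  6 nodes, 6 edges  {0-p->1 1-p->0 1-q->1 2-p->0 3-p->2 4-q->4}
[2] R2 @ {0↦1, 1↦4}  ⇒  6 nodes, 5 edges  {0-p->1 1-p->0 2-p->0 3-p->2 4-q->4}
[3] R2 @ {0↦4, 1↦1}  ⇒  6 nodes, 4 edges  {0-p->1 1-p->0 2-p->0 3-p->2}
[4] R3 @ {0↦4, 1↦1, 2↦0}  ⇒  5 nodes, 3 edges  {1-p->0 2-p->0 3-p->2}
final graph: no rule applies after step 4
NF edges: [(1, 0, 'p'), (2, 0, 'p'), (3, 2, 'p')]

Answer: p:3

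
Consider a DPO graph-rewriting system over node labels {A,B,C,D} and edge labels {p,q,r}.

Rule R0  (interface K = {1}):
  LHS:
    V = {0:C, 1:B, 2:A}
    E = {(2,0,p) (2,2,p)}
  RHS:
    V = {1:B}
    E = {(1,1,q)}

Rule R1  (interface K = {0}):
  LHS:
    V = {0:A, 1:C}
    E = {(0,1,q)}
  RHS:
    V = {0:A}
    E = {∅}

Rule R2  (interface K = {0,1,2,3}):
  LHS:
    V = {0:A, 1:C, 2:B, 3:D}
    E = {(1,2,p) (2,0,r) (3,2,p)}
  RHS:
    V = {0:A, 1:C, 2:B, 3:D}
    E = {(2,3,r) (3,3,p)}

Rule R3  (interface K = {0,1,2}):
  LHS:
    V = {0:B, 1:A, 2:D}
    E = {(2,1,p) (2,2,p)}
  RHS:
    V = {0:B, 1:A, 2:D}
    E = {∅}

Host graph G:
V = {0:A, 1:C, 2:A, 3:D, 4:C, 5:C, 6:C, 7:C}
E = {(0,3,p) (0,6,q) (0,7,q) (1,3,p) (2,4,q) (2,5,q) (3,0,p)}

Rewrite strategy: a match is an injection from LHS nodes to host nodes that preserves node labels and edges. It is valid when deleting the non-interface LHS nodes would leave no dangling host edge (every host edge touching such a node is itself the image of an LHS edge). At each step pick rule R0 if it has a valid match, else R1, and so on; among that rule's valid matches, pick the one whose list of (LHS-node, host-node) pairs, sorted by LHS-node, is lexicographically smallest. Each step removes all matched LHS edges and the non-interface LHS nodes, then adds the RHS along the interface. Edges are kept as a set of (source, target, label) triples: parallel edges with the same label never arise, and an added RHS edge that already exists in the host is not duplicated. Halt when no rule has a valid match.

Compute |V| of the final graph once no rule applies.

Answer: 4

Steps:
[0] host  ⇒  8 nodes, 7 edges  {0-p->3 0-q->6 0-q->7 1-p->3 2-q->4 2-q->5 3-p->0}
[1] R1 @ {0↦0, 1↦6}  ⇒  7 nodes, 6 edges  {0-p->3 0-q->7 1-p->3 2-q->4 2-q->5 3-p->0}
[2] R1 @ {0↦0, 1↦7}  ⇒  6 nodes, 5 edges  {0-p->3 1-p->3 2-q->4 2-q->5 3-p->0}
[3] R1 @ {0↦2, 1↦4}  ⇒  5 nodes, 4 edges  {0-p->3 1-p->3 2-q->5 3-p->0}
[4] R1 @ {0↦2, 1↦5}  ⇒  4 nodes, 3 edges  {0-p->3 1-p->3 3-p->0}
normal form: no rule applies after step 4
NF nodes: {0:A, 1:C, 2:A, 3:D}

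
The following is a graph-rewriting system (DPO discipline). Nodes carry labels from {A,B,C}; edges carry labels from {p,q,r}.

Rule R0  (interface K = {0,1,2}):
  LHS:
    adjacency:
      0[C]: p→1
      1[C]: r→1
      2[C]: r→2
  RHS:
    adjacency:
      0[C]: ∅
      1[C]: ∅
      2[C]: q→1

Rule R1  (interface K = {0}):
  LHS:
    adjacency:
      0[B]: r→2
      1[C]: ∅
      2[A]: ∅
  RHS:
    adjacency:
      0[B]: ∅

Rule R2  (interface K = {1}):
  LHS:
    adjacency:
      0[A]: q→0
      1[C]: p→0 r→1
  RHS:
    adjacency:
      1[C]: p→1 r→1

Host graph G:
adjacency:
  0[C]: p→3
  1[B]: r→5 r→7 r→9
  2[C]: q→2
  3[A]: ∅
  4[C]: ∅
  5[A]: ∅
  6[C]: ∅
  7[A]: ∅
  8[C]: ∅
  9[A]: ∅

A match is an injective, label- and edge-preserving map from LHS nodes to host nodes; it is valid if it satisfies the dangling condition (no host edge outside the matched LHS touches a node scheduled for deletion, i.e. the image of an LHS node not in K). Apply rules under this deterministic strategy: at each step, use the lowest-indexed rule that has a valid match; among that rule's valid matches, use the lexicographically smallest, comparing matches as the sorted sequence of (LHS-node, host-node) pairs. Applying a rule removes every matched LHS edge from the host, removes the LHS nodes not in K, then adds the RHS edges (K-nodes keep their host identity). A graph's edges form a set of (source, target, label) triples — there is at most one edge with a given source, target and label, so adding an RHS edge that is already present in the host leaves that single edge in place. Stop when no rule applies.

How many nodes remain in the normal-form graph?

Answer: 4

Rewrite trace:
initial: |V|=10 |E|=5  E = 0-p->3 1-r->5 1-r->7 1-r->9 2-q->2
step 1: apply R1 at {0↦1, 1↦4, 2↦5}  → |V|=8 |E|=4  E = 0-p->3 1-r->7 1-r->9 2-q->2
step 2: apply R1 at {0↦1, 1↦6, 2↦7}  → |V|=6 |E|=3  E = 0-p->3 1-r->9 2-q->2
step 3: apply R1 at {0↦1, 1↦8, 2↦9}  → |V|=4 |E|=2  E = 0-p->3 2-q->2
halt: no rule applies after step 3
NF nodes: {0:C, 1:B, 2:C, 3:A}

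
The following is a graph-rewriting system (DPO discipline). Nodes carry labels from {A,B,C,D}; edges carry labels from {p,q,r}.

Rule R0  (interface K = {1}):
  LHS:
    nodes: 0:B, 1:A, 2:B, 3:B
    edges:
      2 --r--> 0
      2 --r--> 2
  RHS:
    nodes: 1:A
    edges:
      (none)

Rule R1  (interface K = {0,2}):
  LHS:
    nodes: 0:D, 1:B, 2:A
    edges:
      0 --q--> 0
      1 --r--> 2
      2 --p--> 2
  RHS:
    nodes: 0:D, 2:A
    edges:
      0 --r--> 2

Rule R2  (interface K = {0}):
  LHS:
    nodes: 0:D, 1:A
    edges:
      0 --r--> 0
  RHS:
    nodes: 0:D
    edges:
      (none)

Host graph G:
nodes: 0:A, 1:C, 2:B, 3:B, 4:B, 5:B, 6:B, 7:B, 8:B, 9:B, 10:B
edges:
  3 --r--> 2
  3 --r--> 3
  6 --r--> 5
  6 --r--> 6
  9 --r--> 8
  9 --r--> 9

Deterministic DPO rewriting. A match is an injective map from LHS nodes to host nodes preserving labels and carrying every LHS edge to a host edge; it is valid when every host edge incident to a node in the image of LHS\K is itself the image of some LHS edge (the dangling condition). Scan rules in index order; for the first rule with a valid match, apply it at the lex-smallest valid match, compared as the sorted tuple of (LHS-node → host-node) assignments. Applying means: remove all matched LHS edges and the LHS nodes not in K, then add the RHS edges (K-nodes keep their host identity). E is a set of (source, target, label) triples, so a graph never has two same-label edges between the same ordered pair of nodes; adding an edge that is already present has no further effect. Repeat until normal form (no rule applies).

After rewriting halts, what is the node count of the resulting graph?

start.  V:11 E:6  edges: 3-r->2 3-r->3 6-r->5 6-r->6 9-r->8 9-r->9
1. fire R0 via {0↦2, 1↦0, 2↦3, 3↦4}  →  V:8 E:4  edges: 6-r->5 6-r->6 9-r->8 9-r->9
2. fire R0 via {0↦5, 1↦0, 2↦6, 3↦7}  →  V:5 E:2  edges: 9-r->8 9-r->9
3. fire R0 via {0↦8, 1↦0, 2↦9, 3↦10}  →  V:2 E:0  edges: ∅
final graph: no rule applies after step 3
NF nodes: {0:A, 1:C}

Answer: 2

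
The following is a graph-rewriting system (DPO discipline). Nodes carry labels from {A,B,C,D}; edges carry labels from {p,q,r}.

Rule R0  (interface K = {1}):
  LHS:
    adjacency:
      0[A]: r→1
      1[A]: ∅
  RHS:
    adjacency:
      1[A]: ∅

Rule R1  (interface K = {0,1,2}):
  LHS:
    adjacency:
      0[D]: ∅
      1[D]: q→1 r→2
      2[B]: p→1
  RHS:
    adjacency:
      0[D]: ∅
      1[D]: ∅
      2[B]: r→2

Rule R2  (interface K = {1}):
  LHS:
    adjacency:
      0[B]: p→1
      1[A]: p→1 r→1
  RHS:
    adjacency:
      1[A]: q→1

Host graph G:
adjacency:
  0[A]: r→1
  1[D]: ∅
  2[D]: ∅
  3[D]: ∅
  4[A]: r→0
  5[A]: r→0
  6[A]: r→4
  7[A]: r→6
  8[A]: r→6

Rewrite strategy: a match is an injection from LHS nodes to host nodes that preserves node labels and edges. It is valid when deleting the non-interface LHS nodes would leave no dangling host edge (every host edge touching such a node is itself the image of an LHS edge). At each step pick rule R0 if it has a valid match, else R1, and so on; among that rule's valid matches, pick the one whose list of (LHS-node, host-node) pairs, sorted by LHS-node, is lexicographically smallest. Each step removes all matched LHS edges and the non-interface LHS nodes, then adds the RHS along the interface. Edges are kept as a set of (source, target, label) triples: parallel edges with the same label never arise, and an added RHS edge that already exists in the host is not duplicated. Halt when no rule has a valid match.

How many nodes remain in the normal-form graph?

start.  V:9 E:6  edges: 0-r->1 4-r->0 5-r->0 6-r->4 7-r->6 8-r->6
1. fire R0 via {0↦5, 1↦0}  →  V:8 E:5  edges: 0-r->1 4-r->0 6-r->4 7-r->6 8-r->6
2. fire R0 via {0↦7, 1↦6}  →  V:7 E:4  edges: 0-r->1 4-r->0 6-r->4 8-r->6
3. fire R0 via {0↦8, 1↦6}  →  V:6 E:3  edges: 0-r->1 4-r->0 6-r->4
4. fire R0 via {0↦6, 1↦4}  →  V:5 E:2  edges: 0-r->1 4-r->0
5. fire R0 via {0↦4, 1↦0}  →  V:4 E:1  edges: 0-r->1
halt: no rule applies after step 5
NF nodes: {0:A, 1:D, 2:D, 3:D}

Answer: 4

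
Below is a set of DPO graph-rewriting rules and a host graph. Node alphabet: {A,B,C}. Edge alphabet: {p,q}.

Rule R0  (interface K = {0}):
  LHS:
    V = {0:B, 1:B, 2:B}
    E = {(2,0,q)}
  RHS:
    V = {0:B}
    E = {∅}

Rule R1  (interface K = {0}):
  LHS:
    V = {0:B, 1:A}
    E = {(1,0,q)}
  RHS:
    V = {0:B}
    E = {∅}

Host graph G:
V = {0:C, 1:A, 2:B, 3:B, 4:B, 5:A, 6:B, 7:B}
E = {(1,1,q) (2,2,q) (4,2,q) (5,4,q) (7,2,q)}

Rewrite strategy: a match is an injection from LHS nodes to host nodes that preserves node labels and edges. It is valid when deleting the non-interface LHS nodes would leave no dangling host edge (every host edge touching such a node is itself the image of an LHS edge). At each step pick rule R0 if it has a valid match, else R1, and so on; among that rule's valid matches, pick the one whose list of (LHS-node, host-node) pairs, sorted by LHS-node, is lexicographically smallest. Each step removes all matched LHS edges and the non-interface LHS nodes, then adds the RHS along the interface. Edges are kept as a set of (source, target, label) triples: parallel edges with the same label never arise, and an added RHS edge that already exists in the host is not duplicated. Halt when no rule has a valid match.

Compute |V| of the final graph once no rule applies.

Answer: 3

Rewrite trace:
[0] host  ⇒  8 nodes, 5 edges  {1-q->1 2-q->2 4-q->2 5-q->4 7-q->2}
[1] R0 @ {0↦2, 1↦3, 2↦7}  ⇒  6 nodes, 4 edges  {1-q->1 2-q->2 4-q->2 5-q->4}
[2] R1 @ {0↦4, 1↦5}  ⇒  5 nodes, 3 edges  {1-q->1 2-q->2 4-q->2}
[3] R0 @ {0↦2, 1↦6, 2↦4}  ⇒  3 nodes, 2 edges  {1-q->1 2-q->2}
halt: no rule applies after step 3
NF nodes: {0:C, 1:A, 2:B}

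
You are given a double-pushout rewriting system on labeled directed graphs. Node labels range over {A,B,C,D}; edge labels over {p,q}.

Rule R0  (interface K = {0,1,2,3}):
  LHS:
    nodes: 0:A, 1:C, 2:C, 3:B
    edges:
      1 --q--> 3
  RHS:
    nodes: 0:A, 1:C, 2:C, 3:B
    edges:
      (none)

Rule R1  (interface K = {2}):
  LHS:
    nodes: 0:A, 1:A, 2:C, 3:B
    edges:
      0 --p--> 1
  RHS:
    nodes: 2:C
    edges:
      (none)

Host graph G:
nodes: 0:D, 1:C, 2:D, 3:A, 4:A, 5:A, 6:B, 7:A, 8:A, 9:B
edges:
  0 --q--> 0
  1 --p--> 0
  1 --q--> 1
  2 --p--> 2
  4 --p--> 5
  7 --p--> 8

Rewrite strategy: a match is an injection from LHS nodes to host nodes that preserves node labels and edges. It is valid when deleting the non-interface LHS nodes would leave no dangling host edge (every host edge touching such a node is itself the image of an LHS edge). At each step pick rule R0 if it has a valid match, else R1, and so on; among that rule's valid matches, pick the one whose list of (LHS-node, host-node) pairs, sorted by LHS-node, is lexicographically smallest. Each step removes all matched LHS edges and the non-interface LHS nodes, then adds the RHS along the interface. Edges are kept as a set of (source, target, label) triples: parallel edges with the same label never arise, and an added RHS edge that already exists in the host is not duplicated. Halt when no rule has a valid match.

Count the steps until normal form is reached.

[0] host  ⇒  10 nodes, 6 edges  {0-q->0 1-p->0 1-q->1 2-p->2 4-p->5 7-p->8}
[1] R1 @ {0↦4, 1↦5, 2↦1, 3↦6}  ⇒  7 nodes, 5 edges  {0-q->0 1-p->0 1-q->1 2-p->2 7-p->8}
[2] R1 @ {0↦7, 1↦8, 2↦1, 3↦9}  ⇒  4 nodes, 4 edges  {0-q->0 1-p->0 1-q->1 2-p->2}
final graph: no rule applies after step 2

Answer: 2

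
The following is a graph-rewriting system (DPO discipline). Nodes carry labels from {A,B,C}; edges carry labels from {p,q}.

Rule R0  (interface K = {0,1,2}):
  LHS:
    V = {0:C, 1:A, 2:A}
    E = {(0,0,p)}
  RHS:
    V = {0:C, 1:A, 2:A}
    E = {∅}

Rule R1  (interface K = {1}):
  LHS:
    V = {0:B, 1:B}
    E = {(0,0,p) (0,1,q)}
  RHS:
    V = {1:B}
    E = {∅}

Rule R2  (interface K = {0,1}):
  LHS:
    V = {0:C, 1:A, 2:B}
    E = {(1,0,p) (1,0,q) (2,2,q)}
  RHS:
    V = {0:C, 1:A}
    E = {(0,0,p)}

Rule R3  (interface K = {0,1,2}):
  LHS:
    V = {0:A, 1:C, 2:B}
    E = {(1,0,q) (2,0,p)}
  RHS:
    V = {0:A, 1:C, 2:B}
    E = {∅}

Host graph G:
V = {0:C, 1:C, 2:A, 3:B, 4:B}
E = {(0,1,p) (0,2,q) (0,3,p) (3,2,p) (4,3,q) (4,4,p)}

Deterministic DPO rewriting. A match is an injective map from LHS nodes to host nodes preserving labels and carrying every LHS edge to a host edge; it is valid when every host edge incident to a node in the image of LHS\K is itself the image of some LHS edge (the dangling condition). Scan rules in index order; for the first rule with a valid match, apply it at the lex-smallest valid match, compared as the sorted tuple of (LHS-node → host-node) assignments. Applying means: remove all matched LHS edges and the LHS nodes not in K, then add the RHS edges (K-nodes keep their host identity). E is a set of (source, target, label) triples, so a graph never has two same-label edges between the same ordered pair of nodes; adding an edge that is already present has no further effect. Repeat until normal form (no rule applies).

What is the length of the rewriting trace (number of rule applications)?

Answer: 2

Derivation:
[0] host  ⇒  5 nodes, 6 edges  {0-p->1 0-q->2 0-p->3 3-p->2 4-q->3 4-p->4}
[1] R1 @ {0↦4, 1↦3}  ⇒  4 nodes, 4 edges  {0-p->1 0-q->2 0-p->3 3-p->2}
[2] R3 @ {0↦2, 1↦0, 2↦3}  ⇒  4 nodes, 2 edges  {0-p->1 0-p->3}
halt: no rule applies after step 2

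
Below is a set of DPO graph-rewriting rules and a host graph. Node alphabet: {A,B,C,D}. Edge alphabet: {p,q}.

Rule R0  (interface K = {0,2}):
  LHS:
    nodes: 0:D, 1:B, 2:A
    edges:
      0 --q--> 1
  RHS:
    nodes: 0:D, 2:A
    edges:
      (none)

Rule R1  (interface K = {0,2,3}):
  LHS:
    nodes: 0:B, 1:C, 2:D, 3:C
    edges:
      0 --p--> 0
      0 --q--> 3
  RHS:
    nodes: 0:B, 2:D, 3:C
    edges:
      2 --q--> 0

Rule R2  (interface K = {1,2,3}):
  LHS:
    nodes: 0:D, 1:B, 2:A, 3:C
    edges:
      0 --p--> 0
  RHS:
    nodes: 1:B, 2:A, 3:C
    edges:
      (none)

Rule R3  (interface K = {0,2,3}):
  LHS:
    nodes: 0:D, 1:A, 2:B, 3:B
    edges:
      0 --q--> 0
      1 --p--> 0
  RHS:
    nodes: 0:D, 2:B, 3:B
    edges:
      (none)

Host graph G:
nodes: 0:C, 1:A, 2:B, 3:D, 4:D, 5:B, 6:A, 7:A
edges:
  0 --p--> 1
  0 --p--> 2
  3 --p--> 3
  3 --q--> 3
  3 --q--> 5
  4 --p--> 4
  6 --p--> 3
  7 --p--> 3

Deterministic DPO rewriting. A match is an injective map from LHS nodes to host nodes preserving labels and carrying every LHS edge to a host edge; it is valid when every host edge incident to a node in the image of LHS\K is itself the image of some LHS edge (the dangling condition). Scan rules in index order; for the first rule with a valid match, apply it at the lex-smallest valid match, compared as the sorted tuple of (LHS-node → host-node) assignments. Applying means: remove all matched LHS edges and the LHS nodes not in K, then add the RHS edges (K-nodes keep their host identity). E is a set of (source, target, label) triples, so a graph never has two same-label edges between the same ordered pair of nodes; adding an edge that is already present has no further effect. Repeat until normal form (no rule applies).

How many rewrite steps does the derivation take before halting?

[0] host  ⇒  8 nodes, 8 edges  {0-p->1 0-p->2 3-p->3 3-q->3 3-q->5 4-p->4 6-p->3 7-p->3}
[1] R0 @ {0↦3, 1↦5, 2↦1}  ⇒  7 nodes, 7 edges  {0-p->1 0-p->2 3-p->3 3-q->3 4-p->4 6-p->3 7-p->3}
[2] R2 @ {0↦4, 1↦2, 2↦1, 3↦0}  ⇒  6 nodes, 6 edges  {0-p->1 0-p->2 3-p->3 3-q->3 6-p->3 7-p->3}
halt: no rule applies after step 2

Answer: 2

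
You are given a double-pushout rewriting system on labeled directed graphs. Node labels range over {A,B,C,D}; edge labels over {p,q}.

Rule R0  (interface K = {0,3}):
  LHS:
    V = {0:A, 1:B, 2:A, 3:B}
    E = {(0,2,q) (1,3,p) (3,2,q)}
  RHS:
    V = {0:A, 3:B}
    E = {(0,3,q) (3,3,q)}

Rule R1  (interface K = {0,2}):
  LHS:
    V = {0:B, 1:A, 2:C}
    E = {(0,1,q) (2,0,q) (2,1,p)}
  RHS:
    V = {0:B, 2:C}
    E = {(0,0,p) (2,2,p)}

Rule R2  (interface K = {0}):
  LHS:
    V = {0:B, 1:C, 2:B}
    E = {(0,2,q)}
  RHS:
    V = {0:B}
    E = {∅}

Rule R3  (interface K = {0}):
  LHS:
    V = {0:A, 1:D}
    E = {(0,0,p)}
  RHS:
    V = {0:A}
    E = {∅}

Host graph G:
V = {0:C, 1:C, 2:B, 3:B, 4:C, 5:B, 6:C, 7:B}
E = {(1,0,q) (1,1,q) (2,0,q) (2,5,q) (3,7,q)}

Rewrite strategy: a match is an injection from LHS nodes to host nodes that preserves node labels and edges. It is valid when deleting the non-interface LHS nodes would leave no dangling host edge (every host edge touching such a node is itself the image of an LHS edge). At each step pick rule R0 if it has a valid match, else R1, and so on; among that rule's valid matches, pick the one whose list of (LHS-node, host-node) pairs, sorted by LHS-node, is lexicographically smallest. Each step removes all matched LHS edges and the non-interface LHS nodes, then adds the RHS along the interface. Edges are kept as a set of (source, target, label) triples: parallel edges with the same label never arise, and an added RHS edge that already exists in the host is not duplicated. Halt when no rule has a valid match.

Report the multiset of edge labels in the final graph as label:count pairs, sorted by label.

Answer: q:3

Derivation:
[0] host  ⇒  8 nodes, 5 edges  {1-q->0 1-q->1 2-q->0 2-q->5 3-q->7}
[1] R2 @ {0↦2, 1↦4, 2↦5}  ⇒  6 nodes, 4 edges  {1-q->0 1-q->1 2-q->0 3-q->7}
[2] R2 @ {0↦3, 1↦6, 2↦7}  ⇒  4 nodes, 3 edges  {1-q->0 1-q->1 2-q->0}
final graph: no rule applies after step 2
NF edges: [(1, 0, 'q'), (1, 1, 'q'), (2, 0, 'q')]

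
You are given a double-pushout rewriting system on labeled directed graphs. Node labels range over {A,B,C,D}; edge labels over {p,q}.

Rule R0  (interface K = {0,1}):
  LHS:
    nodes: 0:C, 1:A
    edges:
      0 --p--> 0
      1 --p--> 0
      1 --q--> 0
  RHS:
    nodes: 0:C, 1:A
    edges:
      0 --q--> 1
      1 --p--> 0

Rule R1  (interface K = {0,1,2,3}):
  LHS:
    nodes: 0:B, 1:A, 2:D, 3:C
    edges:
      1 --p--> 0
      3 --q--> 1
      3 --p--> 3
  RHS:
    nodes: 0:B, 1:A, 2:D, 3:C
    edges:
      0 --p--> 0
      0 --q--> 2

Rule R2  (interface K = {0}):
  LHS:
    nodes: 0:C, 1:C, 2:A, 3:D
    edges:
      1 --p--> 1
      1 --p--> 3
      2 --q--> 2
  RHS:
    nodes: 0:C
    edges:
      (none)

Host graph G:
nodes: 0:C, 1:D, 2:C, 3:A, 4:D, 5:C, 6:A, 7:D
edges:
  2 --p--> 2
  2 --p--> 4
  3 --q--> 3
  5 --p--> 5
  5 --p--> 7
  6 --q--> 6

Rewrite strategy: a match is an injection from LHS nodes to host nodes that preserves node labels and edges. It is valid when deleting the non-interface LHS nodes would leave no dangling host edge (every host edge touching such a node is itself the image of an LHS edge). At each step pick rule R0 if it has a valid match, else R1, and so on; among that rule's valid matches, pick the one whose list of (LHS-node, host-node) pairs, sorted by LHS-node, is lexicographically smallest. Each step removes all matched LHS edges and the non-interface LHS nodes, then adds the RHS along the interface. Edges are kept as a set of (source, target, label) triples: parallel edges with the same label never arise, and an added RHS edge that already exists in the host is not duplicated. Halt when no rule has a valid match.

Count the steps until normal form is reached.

Answer: 2

Derivation:
start.  V:8 E:6  edges: 2-p->2 2-p->4 3-q->3 5-p->5 5-p->7 6-q->6
1. fire R2 via {0↦0, 1↦2, 2↦3, 3↦4}  →  V:5 E:3  edges: 5-p->5 5-p->7 6-q->6
2. fire R2 via {0↦0, 1↦5, 2↦6, 3↦7}  →  V:2 E:0  edges: ∅
normal form: no rule applies after step 2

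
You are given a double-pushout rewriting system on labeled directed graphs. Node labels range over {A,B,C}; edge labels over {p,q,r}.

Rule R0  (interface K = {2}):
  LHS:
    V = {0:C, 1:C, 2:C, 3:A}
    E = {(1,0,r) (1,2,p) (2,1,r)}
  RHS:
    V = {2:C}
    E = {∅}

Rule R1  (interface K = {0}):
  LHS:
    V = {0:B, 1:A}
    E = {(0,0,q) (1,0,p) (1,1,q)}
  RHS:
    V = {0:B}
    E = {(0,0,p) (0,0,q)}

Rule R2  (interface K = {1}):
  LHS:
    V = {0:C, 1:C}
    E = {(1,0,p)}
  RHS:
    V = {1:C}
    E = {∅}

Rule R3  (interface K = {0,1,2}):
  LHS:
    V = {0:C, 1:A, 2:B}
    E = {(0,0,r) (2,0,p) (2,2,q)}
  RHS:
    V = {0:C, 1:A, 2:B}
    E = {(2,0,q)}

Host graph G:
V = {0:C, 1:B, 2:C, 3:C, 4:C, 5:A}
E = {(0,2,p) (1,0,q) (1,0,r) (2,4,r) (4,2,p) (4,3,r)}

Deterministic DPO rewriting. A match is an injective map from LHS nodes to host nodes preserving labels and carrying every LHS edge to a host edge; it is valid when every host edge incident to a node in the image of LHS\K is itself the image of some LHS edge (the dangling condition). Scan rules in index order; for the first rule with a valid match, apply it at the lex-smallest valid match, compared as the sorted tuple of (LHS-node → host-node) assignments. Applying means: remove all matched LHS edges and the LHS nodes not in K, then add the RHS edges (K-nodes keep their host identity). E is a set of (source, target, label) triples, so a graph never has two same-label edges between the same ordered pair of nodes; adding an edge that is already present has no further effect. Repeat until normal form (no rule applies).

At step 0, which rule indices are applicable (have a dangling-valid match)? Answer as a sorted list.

Answer: [R0]

Steps:
R0: 1 valid match — {0↦3, 1↦4, 2↦2, 3↦5}
R1: no valid match — LHS pattern not found
R2: no valid match — 2 raw matches, all fail dangling condition
R3: no valid match — LHS pattern not found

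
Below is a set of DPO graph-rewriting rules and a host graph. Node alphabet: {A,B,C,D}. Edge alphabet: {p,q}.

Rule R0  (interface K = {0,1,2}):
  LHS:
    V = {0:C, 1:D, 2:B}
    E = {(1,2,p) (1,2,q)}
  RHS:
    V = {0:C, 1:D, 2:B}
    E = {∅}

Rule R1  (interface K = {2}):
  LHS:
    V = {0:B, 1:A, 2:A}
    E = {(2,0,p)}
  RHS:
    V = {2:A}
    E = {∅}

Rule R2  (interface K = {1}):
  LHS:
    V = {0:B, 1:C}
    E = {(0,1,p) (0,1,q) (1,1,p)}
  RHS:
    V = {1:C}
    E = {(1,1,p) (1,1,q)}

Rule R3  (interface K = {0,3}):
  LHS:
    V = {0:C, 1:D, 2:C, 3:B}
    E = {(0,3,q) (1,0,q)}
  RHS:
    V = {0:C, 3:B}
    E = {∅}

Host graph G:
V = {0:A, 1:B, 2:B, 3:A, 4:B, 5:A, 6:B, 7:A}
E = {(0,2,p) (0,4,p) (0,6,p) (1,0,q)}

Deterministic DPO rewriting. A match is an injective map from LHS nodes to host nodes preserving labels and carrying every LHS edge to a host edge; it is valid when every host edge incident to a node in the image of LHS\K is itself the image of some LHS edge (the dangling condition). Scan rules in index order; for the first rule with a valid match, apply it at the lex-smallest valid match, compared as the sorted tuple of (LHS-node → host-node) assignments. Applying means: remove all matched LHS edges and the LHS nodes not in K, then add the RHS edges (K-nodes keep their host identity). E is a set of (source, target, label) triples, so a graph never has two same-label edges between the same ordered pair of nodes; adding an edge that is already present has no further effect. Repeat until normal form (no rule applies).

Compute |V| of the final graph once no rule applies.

Answer: 2

Derivation:
initial: |V|=8 |E|=4  E = 0-p->2 0-p->4 0-p->6 1-q->0
step 1: apply R1 at {0↦2, 1↦3, 2↦0}  → |V|=6 |E|=3  E = 0-p->4 0-p->6 1-q->0
step 2: apply R1 at {0↦4, 1↦5, 2↦0}  → |V|=4 |E|=2  E = 0-p->6 1-q->0
step 3: apply R1 at {0↦6, 1↦7, 2↦0}  → |V|=2 |E|=1  E = 1-q->0
halt: no rule applies after step 3
NF nodes: {0:A, 1:B}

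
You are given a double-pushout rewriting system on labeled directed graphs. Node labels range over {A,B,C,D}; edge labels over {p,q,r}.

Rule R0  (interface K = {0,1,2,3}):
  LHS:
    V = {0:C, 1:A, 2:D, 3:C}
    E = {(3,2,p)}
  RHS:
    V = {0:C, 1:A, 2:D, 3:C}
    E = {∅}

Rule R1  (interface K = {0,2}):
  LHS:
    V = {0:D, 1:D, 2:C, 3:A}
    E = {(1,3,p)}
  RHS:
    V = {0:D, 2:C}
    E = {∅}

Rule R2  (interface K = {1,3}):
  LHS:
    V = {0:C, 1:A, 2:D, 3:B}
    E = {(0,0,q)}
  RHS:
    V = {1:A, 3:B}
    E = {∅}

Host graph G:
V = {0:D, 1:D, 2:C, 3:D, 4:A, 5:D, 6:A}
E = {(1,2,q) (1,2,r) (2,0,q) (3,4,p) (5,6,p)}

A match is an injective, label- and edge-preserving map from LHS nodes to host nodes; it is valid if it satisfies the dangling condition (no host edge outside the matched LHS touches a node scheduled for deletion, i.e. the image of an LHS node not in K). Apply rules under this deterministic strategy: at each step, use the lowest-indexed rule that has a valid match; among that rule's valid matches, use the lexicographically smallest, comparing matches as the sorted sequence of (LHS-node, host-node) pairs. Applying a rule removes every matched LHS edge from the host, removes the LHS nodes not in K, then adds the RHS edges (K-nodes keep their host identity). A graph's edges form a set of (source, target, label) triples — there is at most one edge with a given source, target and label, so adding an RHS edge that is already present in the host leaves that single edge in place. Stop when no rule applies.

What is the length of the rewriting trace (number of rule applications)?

Answer: 2

Derivation:
[0] host  ⇒  7 nodes, 5 edges  {1-q->2 1-r->2 2-q->0 3-p->4 5-p->6}
[1] R1 @ {0↦0, 1↦3, 2↦2, 3↦4}  ⇒  5 nodes, 4 edges  {1-q->2 1-r->2 2-q->0 5-p->6}
[2] R1 @ {0↦0, 1↦5, 2↦2, 3↦6}  ⇒  3 nodes, 3 edges  {1-q->2 1-r->2 2-q->0}
final graph: no rule applies after step 2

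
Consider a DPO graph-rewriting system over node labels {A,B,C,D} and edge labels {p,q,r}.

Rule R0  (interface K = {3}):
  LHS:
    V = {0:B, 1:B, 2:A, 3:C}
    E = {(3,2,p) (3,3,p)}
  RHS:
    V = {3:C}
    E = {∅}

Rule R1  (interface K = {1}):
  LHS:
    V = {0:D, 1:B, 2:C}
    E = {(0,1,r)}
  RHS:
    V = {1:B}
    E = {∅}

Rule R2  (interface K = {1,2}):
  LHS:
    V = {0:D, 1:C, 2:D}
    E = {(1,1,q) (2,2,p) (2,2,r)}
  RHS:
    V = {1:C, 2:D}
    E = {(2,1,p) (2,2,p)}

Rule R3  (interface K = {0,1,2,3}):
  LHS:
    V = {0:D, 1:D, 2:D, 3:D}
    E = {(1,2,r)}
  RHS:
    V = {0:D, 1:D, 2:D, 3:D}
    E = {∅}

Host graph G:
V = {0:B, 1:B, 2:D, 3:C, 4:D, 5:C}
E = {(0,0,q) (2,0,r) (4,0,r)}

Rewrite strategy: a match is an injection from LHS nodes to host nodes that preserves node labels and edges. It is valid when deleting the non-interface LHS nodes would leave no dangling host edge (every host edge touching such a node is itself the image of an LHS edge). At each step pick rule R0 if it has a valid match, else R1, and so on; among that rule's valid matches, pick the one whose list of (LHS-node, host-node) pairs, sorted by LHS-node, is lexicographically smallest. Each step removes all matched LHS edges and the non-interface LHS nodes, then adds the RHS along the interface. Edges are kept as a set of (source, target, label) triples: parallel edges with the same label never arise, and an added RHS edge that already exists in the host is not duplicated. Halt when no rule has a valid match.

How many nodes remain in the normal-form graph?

start.  V:6 E:3  edges: 0-q->0 2-r->0 4-r->0
1. fire R1 via {0↦2, 1↦0, 2↦3}  →  V:4 E:2  edges: 0-q->0 4-r->0
2. fire R1 via {0↦4, 1↦0, 2↦5}  →  V:2 E:1  edges: 0-q->0
halt: no rule applies after step 2
NF nodes: {0:B, 1:B}

Answer: 2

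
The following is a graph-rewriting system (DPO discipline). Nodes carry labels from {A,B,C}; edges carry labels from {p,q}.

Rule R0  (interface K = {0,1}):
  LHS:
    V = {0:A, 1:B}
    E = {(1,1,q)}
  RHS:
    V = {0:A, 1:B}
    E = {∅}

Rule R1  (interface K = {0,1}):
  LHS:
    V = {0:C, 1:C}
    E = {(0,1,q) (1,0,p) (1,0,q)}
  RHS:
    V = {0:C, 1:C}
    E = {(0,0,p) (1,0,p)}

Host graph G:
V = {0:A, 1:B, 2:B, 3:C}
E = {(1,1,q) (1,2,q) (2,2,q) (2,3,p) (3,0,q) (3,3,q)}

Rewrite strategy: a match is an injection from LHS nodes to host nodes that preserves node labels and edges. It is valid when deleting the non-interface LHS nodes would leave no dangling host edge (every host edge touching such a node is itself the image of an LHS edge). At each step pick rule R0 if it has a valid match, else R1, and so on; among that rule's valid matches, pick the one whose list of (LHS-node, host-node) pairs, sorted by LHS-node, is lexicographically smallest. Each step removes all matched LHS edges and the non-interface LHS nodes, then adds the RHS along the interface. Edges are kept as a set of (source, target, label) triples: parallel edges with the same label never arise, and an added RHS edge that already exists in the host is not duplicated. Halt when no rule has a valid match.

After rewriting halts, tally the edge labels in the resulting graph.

Answer: p:1 q:3

Rewrite trace:
[0] host  ⇒  4 nodes, 6 edges  {1-q->1 1-q->2 2-q->2 2-p->3 3-q->0 3-q->3}
[1] R0 @ {0↦0, 1↦1}  ⇒  4 nodes, 5 edges  {1-q->2 2-q->2 2-p->3 3-q->0 3-q->3}
[2] R0 @ {0↦0, 1↦2}  ⇒  4 nodes, 4 edges  {1-q->2 2-p->3 3-q->0 3-q->3}
final graph: no rule applies after step 2
NF edges: [(1, 2, 'q'), (2, 3, 'p'), (3, 0, 'q'), (3, 3, 'q')]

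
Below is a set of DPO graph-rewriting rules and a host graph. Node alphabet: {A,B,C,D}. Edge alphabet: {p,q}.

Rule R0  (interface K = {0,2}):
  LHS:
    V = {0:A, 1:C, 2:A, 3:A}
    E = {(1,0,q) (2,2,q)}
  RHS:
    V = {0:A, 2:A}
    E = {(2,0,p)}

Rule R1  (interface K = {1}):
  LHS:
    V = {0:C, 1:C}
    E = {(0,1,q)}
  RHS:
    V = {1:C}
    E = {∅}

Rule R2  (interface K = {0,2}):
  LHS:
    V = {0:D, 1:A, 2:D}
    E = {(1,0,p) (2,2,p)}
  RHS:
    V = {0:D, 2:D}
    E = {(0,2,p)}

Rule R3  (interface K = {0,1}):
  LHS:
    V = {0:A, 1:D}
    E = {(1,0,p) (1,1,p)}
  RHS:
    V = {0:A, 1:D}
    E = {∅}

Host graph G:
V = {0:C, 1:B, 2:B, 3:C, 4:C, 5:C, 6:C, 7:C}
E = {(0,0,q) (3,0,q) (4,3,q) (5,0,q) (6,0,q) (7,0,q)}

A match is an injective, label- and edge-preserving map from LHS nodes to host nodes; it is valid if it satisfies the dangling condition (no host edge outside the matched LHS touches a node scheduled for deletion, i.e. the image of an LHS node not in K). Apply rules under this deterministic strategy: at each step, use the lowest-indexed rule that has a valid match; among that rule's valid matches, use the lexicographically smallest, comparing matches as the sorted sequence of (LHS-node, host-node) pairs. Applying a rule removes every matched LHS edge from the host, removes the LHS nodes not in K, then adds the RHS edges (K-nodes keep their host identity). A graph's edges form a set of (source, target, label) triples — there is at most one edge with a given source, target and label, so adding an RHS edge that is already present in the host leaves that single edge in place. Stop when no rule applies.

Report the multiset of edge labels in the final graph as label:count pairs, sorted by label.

Answer: q:1

Derivation:
start.  V:8 E:6  edges: 0-q->0 3-q->0 4-q->3 5-q->0 6-q->0 7-q->0
1. fire R1 via {0↦4, 1↦3}  →  V:7 E:5  edges: 0-q->0 3-q->0 5-q->0 6-q->0 7-q->0
2. fire R1 via {0↦3, 1↦0}  →  V:6 E:4  edges: 0-q->0 5-q->0 6-q->0 7-q->0
3. fire R1 via {0↦5, 1↦0}  →  V:5 E:3  edges: 0-q->0 6-q->0 7-q->0
4. fire R1 via {0↦6, 1↦0}  →  V:4 E:2  edges: 0-q->0 7-q->0
5. fire R1 via {0↦7, 1↦0}  →  V:3 E:1  edges: 0-q->0
final graph: no rule applies after step 5
NF edges: [(0, 0, 'q')]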